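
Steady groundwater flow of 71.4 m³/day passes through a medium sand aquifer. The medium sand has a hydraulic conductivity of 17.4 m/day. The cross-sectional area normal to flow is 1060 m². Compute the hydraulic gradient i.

0.00387

From Q = K·A·i, i = Q / (K·A) = 71.4 / (17.40 × 1060) = 0.003871.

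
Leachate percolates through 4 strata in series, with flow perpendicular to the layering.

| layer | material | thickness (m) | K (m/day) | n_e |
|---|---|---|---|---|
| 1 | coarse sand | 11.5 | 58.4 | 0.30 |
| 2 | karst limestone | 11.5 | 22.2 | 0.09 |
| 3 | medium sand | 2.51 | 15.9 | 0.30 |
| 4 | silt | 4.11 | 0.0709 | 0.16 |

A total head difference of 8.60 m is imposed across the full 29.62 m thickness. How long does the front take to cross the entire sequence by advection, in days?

40.3

With flow normal to the layers, continuity requires the same specific discharge q through every layer.
Σ(b_i/K_i) = 11.5/58.4 + 11.5/22.2 + 2.51/15.9 + 4.11/0.0709 = 58.84 d.
q = Δh / Σ(b_i/K_i) = 8.60 / 58.84 = 0.1462 m/day.
In each layer the seepage velocity is v_i = q/n_i, so the layer transit time is t_i = b_i·n_i / q:
  layer 1 (coarse sand): t_1 = 11.5 × 0.30 / 0.1462 = 23.61 d
  layer 2 (karst limestone): t_2 = 11.5 × 0.09 / 0.1462 = 7.082 d
  layer 3 (medium sand): t_3 = 2.51 × 0.30 / 0.1462 = 5.152 d
  layer 4 (silt): t_4 = 4.11 × 0.16 / 0.1462 = 4.499 d
Total t = Σ t_i = 40.34 days.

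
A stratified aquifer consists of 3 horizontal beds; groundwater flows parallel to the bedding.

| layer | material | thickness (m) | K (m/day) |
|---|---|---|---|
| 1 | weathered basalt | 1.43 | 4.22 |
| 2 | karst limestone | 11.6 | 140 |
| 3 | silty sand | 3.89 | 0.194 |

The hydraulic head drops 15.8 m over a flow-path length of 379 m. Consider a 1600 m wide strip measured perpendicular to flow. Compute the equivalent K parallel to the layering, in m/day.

96.4

Flow is parallel to layering, so each bed carries its own Darcy discharge and the transmissivities add.
Σ(K_i·b_i) = 4.22×1.43 + 140×11.6 + 0.194×3.89 = 1631 m²/day.
Total thickness b = 16.92 m, so K_eq = Σ(K_i·b_i)/b = 96.38 m/day.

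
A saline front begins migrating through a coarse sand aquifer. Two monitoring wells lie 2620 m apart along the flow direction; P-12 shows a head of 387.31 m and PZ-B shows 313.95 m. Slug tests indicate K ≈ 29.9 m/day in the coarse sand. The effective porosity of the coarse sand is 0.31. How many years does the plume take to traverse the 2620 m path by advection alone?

Hydraulic gradient i = (387.31 − 313.95) / 2620 = 73.36 / 2620 = 0.02800.
Darcy flux q = K · i = 29.90 × 0.02800 = 0.8372 m/day.
Seepage velocity v = q / n_e = 0.8372 / 0.31 = 2.701 m/day.
Travel time t = L / v = 2620 / 2.701 = 970.1 days = 2.656 years.

2.66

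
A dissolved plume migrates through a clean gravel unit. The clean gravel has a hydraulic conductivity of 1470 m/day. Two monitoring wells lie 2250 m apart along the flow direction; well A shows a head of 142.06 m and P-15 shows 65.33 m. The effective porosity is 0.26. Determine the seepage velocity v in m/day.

193

Hydraulic gradient i = (142.06 − 65.33) / 2250 = 76.73 / 2250 = 0.03410.
Darcy flux q = K · i = 1470 × 0.03410 = 50.13 m/day.
Seepage velocity v = q / n_e = 50.13 / 0.26 = 192.8 m/day.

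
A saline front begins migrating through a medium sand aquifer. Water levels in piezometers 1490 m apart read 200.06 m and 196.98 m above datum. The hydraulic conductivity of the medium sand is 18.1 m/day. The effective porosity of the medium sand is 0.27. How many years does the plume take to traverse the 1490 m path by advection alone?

29.4

Hydraulic gradient i = (200.06 − 196.98) / 1490 = 3.08 / 1490 = 0.002067.
Darcy flux q = K · i = 18.10 × 0.002067 = 0.03741 m/day.
Seepage velocity v = q / n_e = 0.03741 / 0.27 = 0.1386 m/day.
Travel time t = L / v = 1490 / 0.1386 = 10752 days = 29.44 years.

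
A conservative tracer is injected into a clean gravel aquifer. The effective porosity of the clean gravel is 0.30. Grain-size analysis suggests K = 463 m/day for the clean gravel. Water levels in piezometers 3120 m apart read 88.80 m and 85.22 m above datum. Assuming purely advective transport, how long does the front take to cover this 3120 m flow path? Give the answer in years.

4.82

Hydraulic gradient i = (88.80 − 85.22) / 3120 = 3.58 / 3120 = 0.001147.
Darcy flux q = K · i = 463.0 × 0.001147 = 0.5313 m/day.
Seepage velocity v = q / n_e = 0.5313 / 0.30 = 1.771 m/day.
Travel time t = L / v = 3120 / 1.771 = 1762 days = 4.824 years.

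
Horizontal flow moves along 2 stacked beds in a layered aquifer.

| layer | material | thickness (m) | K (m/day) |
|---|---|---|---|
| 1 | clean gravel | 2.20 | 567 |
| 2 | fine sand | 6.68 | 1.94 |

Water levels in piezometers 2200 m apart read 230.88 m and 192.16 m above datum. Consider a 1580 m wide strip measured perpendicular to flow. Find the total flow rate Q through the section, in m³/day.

35000

Flow is parallel to layering, so each bed carries its own Darcy discharge and the transmissivities add.
Σ(K_i·b_i) = 567×2.20 + 1.94×6.68 = 1260 m²/day.
Hydraulic gradient i = (230.88 − 192.16) / 2200 = 38.72 / 2200 = 0.01760.
Q = Σ(K_i·b_i) · W · i = 1260 × 1580 × 0.01760 = 35048 m³/day.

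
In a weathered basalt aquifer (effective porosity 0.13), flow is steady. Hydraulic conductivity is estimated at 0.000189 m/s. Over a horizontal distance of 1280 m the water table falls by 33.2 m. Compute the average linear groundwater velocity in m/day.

3.26

Convert K: 0.000189 m/s × 86400 = 16.33 m/day.
Hydraulic gradient i = Δh / L = 33.2 / 1280 = 0.02594.
Darcy flux q = K · i = 16.33 × 0.02594 = 0.4235 m/day.
Seepage velocity v = q / n_e = 0.4235 / 0.13 = 3.258 m/day.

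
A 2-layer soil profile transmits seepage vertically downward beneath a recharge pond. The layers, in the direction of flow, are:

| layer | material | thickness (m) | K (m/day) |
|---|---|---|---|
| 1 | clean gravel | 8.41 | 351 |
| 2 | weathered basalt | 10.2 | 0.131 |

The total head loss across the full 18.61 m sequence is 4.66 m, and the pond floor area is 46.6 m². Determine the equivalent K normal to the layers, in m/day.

Flow is perpendicular to layering, so the layers act in series and the equivalent K is the thickness-weighted harmonic mean.
Total thickness L = 8.41 + 10.2 = 18.61 m.
Σ(b_i/K_i) = 8.41/351 + 10.2/0.131 = 77.89 d.
K_eq = L / Σ(b_i/K_i) = 18.61 / 77.89 = 0.2389 m/day.

0.239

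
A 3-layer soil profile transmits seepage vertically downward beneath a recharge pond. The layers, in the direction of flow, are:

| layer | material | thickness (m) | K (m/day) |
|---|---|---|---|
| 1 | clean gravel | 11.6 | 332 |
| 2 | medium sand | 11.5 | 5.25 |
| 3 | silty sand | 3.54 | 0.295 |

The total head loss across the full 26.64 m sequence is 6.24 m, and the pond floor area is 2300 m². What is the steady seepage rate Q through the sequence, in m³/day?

Flow is perpendicular to layering, so the layers act in series and the equivalent K is the thickness-weighted harmonic mean.
Total thickness L = 11.6 + 11.5 + 3.54 = 26.64 m.
Σ(b_i/K_i) = 11.6/332 + 11.5/5.25 + 3.54/0.295 = 14.23 d.
K_eq = L / Σ(b_i/K_i) = 26.64 / 14.23 = 1.873 m/day.
Q = K_eq · A · (Δh/L) = 1.873 × 2300 × (6.24/26.64) = 1009 m³/day.

1010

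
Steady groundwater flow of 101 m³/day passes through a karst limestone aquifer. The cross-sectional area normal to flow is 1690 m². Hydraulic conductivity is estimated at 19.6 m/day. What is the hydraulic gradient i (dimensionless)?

From Q = K·A·i, i = Q / (K·A) = 101 / (19.60 × 1690) = 0.003049.

0.00305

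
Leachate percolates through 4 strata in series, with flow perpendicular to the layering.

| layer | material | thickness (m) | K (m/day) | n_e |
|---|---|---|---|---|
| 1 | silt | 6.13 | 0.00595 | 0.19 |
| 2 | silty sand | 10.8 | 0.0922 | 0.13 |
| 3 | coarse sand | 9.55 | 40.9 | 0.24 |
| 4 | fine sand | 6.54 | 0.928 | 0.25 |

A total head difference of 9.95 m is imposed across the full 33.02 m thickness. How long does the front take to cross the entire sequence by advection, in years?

With flow normal to the layers, continuity requires the same specific discharge q through every layer.
Σ(b_i/K_i) = 6.13/0.00595 + 10.8/0.0922 + 9.55/40.9 + 6.54/0.928 = 1155 d.
q = Δh / Σ(b_i/K_i) = 9.95 / 1155 = 0.008617 m/day.
In each layer the seepage velocity is v_i = q/n_i, so the layer transit time is t_i = b_i·n_i / q:
  layer 1 (silt): t_1 = 6.13 × 0.19 / 0.008617 = 135.2 d
  layer 2 (silty sand): t_2 = 10.8 × 0.13 / 0.008617 = 162.9 d
  layer 3 (coarse sand): t_3 = 9.55 × 0.24 / 0.008617 = 266.0 d
  layer 4 (fine sand): t_4 = 6.54 × 0.25 / 0.008617 = 189.7 d
Total t = Σ t_i = 753.8 days = 2.064 years.

2.06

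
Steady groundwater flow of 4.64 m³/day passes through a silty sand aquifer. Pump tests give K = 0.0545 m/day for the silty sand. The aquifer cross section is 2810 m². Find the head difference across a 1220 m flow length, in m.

37.0

From Q = K·A·i, i = Q / (K·A) = 4.64 / (0.05450 × 2810) = 0.03030.
Head loss Δh = i · L = 0.03030 × 1220 = 36.96 m.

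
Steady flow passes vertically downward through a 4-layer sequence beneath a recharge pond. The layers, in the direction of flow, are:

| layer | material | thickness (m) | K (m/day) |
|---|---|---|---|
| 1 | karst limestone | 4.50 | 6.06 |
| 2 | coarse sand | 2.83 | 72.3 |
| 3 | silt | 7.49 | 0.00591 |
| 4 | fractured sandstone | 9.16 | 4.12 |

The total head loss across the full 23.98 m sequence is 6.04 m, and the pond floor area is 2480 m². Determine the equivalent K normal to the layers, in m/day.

0.0189

Flow is perpendicular to layering, so the layers act in series and the equivalent K is the thickness-weighted harmonic mean.
Total thickness L = 4.50 + 2.83 + 7.49 + 9.16 = 23.98 m.
Σ(b_i/K_i) = 4.50/6.06 + 2.83/72.3 + 7.49/0.00591 + 9.16/4.12 = 1270 d.
K_eq = L / Σ(b_i/K_i) = 23.98 / 1270 = 0.01888 m/day.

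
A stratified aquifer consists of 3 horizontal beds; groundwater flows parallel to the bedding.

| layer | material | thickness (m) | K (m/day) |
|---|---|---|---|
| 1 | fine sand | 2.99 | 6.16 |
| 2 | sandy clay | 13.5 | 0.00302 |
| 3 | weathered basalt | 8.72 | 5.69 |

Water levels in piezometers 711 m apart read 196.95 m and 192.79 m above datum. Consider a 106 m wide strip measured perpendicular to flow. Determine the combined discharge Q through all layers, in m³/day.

Flow is parallel to layering, so each bed carries its own Darcy discharge and the transmissivities add.
Σ(K_i·b_i) = 6.16×2.99 + 0.00302×13.5 + 5.69×8.72 = 68.08 m²/day.
Hydraulic gradient i = (196.95 − 192.79) / 711 = 4.16 / 711 = 0.005851.
Q = Σ(K_i·b_i) · W · i = 68.08 × 106 × 0.005851 = 42.22 m³/day.

42.2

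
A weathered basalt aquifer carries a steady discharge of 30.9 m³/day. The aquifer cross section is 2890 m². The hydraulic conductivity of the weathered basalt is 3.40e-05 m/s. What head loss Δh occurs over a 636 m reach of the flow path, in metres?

2.31

Convert K: 3.40e-05 m/s × 86400 = 2.938 m/day.
From Q = K·A·i, i = Q / (K·A) = 30.9 / (2.938 × 2890) = 0.003640.
Head loss Δh = i · L = 0.003640 × 636 = 2.315 m.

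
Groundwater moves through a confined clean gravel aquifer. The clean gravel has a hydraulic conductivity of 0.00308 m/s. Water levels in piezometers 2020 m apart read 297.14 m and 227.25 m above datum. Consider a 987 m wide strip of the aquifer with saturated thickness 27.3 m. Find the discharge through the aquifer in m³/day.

Convert K: 0.00308 m/s × 86400 = 266.1 m/day.
Cross-sectional area A = 987 × 27.3 = 26945 m².
Hydraulic gradient i = (297.14 − 227.25) / 2020 = 69.89 / 2020 = 0.03460.
Darcy's law: Q = K · A · i = 266.1 × 26945 × 0.03460 = 2.481e+05 m³/day.

248000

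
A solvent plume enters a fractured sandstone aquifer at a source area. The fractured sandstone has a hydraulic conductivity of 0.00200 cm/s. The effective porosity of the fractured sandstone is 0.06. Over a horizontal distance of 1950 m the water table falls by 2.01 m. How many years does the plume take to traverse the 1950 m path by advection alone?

Convert K: 0.00200 cm/s × 864 = 1.728 m/day.
Hydraulic gradient i = Δh / L = 2.01 / 1950 = 0.001031.
Darcy flux q = K · i = 1.728 × 0.001031 = 0.001781 m/day.
Seepage velocity v = q / n_e = 0.001781 / 0.06 = 0.02969 m/day.
Travel time t = L / v = 1950 / 0.02969 = 65687 days = 179.8 years.

180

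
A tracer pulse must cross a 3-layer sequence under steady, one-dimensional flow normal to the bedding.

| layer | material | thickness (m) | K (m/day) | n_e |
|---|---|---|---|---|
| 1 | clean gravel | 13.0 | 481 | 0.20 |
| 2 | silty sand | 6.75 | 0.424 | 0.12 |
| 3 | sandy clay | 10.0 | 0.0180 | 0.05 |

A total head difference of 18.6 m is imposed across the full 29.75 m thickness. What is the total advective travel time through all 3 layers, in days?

With flow normal to the layers, continuity requires the same specific discharge q through every layer.
Σ(b_i/K_i) = 13.0/481 + 6.75/0.424 + 10.0/0.0180 = 571.5 d.
q = Δh / Σ(b_i/K_i) = 18.6 / 571.5 = 0.03255 m/day.
In each layer the seepage velocity is v_i = q/n_i, so the layer transit time is t_i = b_i·n_i / q:
  layer 1 (clean gravel): t_1 = 13.0 × 0.20 / 0.03255 = 79.89 d
  layer 2 (silty sand): t_2 = 6.75 × 0.12 / 0.03255 = 24.89 d
  layer 3 (sandy clay): t_3 = 10.0 × 0.05 / 0.03255 = 15.36 d
Total t = Σ t_i = 120.1 days.

120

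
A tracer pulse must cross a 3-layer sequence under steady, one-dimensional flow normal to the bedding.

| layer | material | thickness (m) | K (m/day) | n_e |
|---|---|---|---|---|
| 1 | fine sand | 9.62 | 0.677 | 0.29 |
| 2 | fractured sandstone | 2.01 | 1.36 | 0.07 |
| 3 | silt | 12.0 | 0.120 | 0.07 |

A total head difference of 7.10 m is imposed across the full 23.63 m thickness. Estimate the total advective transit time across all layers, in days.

61.4

With flow normal to the layers, continuity requires the same specific discharge q through every layer.
Σ(b_i/K_i) = 9.62/0.677 + 2.01/1.36 + 12.0/0.120 = 115.7 d.
q = Δh / Σ(b_i/K_i) = 7.10 / 115.7 = 0.06137 m/day.
In each layer the seepage velocity is v_i = q/n_i, so the layer transit time is t_i = b_i·n_i / q:
  layer 1 (fine sand): t_1 = 9.62 × 0.29 / 0.06137 = 45.46 d
  layer 2 (fractured sandstone): t_2 = 2.01 × 0.07 / 0.06137 = 2.293 d
  layer 3 (silt): t_3 = 12.0 × 0.07 / 0.06137 = 13.69 d
Total t = Σ t_i = 61.44 days.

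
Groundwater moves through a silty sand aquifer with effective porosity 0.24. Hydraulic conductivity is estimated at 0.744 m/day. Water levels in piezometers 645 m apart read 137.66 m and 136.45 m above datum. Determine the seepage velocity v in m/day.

0.00582

Hydraulic gradient i = (137.66 − 136.45) / 645 = 1.21 / 645 = 0.001876.
Darcy flux q = K · i = 0.7440 × 0.001876 = 0.001396 m/day.
Seepage velocity v = q / n_e = 0.001396 / 0.24 = 0.005816 m/day.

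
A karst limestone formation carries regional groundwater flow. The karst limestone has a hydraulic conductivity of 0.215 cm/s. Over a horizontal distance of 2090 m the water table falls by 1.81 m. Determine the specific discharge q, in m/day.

0.161

Convert K: 0.215 cm/s × 864 = 185.8 m/day.
Hydraulic gradient i = Δh / L = 1.81 / 2090 = 0.0008660.
Specific discharge q = K · i = 185.8 × 0.0008660 = 0.1609 m/day.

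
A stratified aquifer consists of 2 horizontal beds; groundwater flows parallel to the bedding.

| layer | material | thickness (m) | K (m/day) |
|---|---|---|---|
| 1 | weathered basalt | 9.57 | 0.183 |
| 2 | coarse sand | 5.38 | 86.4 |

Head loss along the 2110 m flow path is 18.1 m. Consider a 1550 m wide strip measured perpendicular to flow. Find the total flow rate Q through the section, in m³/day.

6200

Flow is parallel to layering, so each bed carries its own Darcy discharge and the transmissivities add.
Σ(K_i·b_i) = 0.183×9.57 + 86.4×5.38 = 466.6 m²/day.
Hydraulic gradient i = Δh / L = 18.1 / 2110 = 0.008578.
Q = Σ(K_i·b_i) · W · i = 466.6 × 1550 × 0.008578 = 6204 m³/day.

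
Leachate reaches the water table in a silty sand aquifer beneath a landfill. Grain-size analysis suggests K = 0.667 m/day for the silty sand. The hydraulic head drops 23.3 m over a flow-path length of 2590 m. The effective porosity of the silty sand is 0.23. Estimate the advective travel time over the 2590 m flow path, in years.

272

Hydraulic gradient i = Δh / L = 23.3 / 2590 = 0.008996.
Darcy flux q = K · i = 0.6670 × 0.008996 = 0.006000 m/day.
Seepage velocity v = q / n_e = 0.006000 / 0.23 = 0.02609 m/day.
Travel time t = L / v = 2590 / 0.02609 = 99276 days = 271.8 years.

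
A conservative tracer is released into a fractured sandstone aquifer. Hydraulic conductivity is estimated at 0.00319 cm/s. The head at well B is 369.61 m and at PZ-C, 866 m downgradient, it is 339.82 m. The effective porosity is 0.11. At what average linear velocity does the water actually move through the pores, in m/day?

0.862

Convert K: 0.00319 cm/s × 864 = 2.756 m/day.
Hydraulic gradient i = (369.61 − 339.82) / 866 = 29.79 / 866 = 0.03440.
Darcy flux q = K · i = 2.756 × 0.03440 = 0.09481 m/day.
Seepage velocity v = q / n_e = 0.09481 / 0.11 = 0.8619 m/day.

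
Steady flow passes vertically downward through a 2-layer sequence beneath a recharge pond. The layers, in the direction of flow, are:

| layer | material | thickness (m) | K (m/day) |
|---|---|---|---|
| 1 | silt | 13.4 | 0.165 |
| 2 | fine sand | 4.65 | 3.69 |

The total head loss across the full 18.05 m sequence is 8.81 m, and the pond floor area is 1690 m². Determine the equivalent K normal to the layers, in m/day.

Flow is perpendicular to layering, so the layers act in series and the equivalent K is the thickness-weighted harmonic mean.
Total thickness L = 13.4 + 4.65 = 18.05 m.
Σ(b_i/K_i) = 13.4/0.165 + 4.65/3.69 = 82.47 d.
K_eq = L / Σ(b_i/K_i) = 18.05 / 82.47 = 0.2189 m/day.

0.219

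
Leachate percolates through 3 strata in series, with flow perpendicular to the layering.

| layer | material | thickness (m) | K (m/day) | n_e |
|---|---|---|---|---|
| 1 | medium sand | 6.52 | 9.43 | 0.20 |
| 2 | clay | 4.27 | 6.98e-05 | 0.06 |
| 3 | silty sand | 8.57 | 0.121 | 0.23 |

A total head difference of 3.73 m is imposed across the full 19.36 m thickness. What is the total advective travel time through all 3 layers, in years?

159

With flow normal to the layers, continuity requires the same specific discharge q through every layer.
Σ(b_i/K_i) = 6.52/9.43 + 4.27/6.98e-05 + 8.57/0.121 = 61246 d.
q = Δh / Σ(b_i/K_i) = 3.73 / 61246 = 6.090e-05 m/day.
In each layer the seepage velocity is v_i = q/n_i, so the layer transit time is t_i = b_i·n_i / q:
  layer 1 (medium sand): t_1 = 6.52 × 0.20 / 6.090e-05 = 21412 d
  layer 2 (clay): t_2 = 4.27 × 0.06 / 6.090e-05 = 4207 d
  layer 3 (silty sand): t_3 = 8.57 × 0.23 / 6.090e-05 = 32365 d
Total t = Σ t_i = 57984 days = 158.8 years.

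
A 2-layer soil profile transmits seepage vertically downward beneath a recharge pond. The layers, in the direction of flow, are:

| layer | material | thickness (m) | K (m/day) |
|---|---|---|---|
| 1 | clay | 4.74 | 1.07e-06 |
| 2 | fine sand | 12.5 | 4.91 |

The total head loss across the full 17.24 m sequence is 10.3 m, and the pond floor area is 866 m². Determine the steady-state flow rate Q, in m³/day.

0.00201

Flow is perpendicular to layering, so the layers act in series and the equivalent K is the thickness-weighted harmonic mean.
Total thickness L = 4.74 + 12.5 = 17.24 m.
Σ(b_i/K_i) = 4.74/1.07e-06 + 12.5/4.91 = 4.430e+06 d.
K_eq = L / Σ(b_i/K_i) = 17.24 / 4.430e+06 = 3.892e-06 m/day.
Q = K_eq · A · (Δh/L) = 3.892e-06 × 866 × (10.3/17.24) = 0.002014 m³/day.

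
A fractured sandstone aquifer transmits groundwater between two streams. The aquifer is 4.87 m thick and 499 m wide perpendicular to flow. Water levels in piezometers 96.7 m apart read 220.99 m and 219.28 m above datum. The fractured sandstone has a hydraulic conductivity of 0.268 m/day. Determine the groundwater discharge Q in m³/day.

11.5

Cross-sectional area A = 499 × 4.87 = 2430 m².
Hydraulic gradient i = (220.99 − 219.28) / 96.7 = 1.71 / 96.7 = 0.01768.
Darcy's law: Q = K · A · i = 0.2680 × 2430 × 0.01768 = 11.52 m³/day.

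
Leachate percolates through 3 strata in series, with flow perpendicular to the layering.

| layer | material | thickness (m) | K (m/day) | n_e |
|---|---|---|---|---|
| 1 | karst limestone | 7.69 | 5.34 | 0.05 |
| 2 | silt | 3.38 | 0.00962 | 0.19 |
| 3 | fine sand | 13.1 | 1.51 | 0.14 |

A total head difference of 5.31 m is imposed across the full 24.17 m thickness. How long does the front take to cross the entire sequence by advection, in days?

195

With flow normal to the layers, continuity requires the same specific discharge q through every layer.
Σ(b_i/K_i) = 7.69/5.34 + 3.38/0.00962 + 13.1/1.51 = 361.5 d.
q = Δh / Σ(b_i/K_i) = 5.31 / 361.5 = 0.01469 m/day.
In each layer the seepage velocity is v_i = q/n_i, so the layer transit time is t_i = b_i·n_i / q:
  layer 1 (karst limestone): t_1 = 7.69 × 0.05 / 0.01469 = 26.17 d
  layer 2 (silt): t_2 = 3.38 × 0.19 / 0.01469 = 43.72 d
  layer 3 (fine sand): t_3 = 13.1 × 0.14 / 0.01469 = 124.8 d
Total t = Σ t_i = 194.7 days.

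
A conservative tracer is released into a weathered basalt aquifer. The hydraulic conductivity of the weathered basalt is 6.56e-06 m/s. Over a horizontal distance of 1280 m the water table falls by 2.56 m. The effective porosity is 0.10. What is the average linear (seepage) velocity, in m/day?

Convert K: 6.56e-06 m/s × 86400 = 0.5668 m/day.
Hydraulic gradient i = Δh / L = 2.56 / 1280 = 0.002000.
Darcy flux q = K · i = 0.5668 × 0.002000 = 0.001134 m/day.
Seepage velocity v = q / n_e = 0.001134 / 0.10 = 0.01134 m/day.

0.0113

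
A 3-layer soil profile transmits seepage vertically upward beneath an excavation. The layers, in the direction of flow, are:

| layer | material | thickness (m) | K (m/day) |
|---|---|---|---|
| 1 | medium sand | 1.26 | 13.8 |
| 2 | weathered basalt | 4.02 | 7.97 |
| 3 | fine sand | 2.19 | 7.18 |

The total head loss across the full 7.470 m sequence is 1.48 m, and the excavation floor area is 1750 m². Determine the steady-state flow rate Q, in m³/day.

2880

Flow is perpendicular to layering, so the layers act in series and the equivalent K is the thickness-weighted harmonic mean.
Total thickness L = 1.26 + 4.02 + 2.19 = 7.470 m.
Σ(b_i/K_i) = 1.26/13.8 + 4.02/7.97 + 2.19/7.18 = 0.9007 d.
K_eq = L / Σ(b_i/K_i) = 7.470 / 0.9007 = 8.293 m/day.
Q = K_eq · A · (Δh/L) = 8.293 × 1750 × (1.48/7.470) = 2876 m³/day.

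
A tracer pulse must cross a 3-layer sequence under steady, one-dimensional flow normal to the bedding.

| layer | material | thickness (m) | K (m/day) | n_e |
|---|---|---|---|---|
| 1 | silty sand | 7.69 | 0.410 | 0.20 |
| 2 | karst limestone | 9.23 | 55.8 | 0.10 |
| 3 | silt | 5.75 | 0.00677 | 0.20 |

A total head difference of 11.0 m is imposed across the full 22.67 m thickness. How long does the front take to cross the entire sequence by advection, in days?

With flow normal to the layers, continuity requires the same specific discharge q through every layer.
Σ(b_i/K_i) = 7.69/0.410 + 9.23/55.8 + 5.75/0.00677 = 868.3 d.
q = Δh / Σ(b_i/K_i) = 11.0 / 868.3 = 0.01267 m/day.
In each layer the seepage velocity is v_i = q/n_i, so the layer transit time is t_i = b_i·n_i / q:
  layer 1 (silty sand): t_1 = 7.69 × 0.20 / 0.01267 = 121.4 d
  layer 2 (karst limestone): t_2 = 9.23 × 0.10 / 0.01267 = 72.85 d
  layer 3 (silt): t_3 = 5.75 × 0.20 / 0.01267 = 90.77 d
Total t = Σ t_i = 285.0 days.

285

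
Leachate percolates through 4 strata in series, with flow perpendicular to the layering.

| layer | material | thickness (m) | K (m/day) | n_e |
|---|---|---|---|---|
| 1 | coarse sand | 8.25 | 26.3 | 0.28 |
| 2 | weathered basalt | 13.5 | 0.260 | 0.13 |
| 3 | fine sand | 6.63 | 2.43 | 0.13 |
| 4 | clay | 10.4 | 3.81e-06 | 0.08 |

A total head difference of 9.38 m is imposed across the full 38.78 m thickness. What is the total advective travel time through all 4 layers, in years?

4590

With flow normal to the layers, continuity requires the same specific discharge q through every layer.
Σ(b_i/K_i) = 8.25/26.3 + 13.5/0.260 + 6.63/2.43 + 10.4/3.81e-06 = 2.730e+06 d.
q = Δh / Σ(b_i/K_i) = 9.38 / 2.730e+06 = 3.436e-06 m/day.
In each layer the seepage velocity is v_i = q/n_i, so the layer transit time is t_i = b_i·n_i / q:
  layer 1 (coarse sand): t_1 = 8.25 × 0.28 / 3.436e-06 = 6.722e+05 d
  layer 2 (weathered basalt): t_2 = 13.5 × 0.13 / 3.436e-06 = 5.107e+05 d
  layer 3 (fine sand): t_3 = 6.63 × 0.13 / 3.436e-06 = 2.508e+05 d
  layer 4 (clay): t_4 = 10.4 × 0.08 / 3.436e-06 = 2.421e+05 d
Total t = Σ t_i = 1.676e+06 days = 4588 years.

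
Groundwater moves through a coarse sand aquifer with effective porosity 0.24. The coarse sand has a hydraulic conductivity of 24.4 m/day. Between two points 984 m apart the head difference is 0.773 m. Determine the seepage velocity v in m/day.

Hydraulic gradient i = Δh / L = 0.773 / 984 = 0.0007856.
Darcy flux q = K · i = 24.40 × 0.0007856 = 0.01917 m/day.
Seepage velocity v = q / n_e = 0.01917 / 0.24 = 0.07987 m/day.

0.0799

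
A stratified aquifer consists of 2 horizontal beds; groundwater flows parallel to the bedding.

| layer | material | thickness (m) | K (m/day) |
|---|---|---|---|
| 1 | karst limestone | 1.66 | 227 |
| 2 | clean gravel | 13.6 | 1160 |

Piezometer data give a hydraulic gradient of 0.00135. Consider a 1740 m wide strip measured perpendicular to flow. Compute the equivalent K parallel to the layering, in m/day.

1060

Flow is parallel to layering, so each bed carries its own Darcy discharge and the transmissivities add.
Σ(K_i·b_i) = 227×1.66 + 1160×13.6 = 16153 m²/day.
Total thickness b = 15.26 m, so K_eq = Σ(K_i·b_i)/b = 1059 m/day.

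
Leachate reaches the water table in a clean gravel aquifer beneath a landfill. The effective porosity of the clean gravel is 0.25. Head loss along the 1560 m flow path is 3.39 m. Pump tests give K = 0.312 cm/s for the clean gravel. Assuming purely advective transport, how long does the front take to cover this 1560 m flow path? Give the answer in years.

1.82

Convert K: 0.312 cm/s × 864 = 269.6 m/day.
Hydraulic gradient i = Δh / L = 3.39 / 1560 = 0.002173.
Darcy flux q = K · i = 269.6 × 0.002173 = 0.5858 m/day.
Seepage velocity v = q / n_e = 0.5858 / 0.25 = 2.343 m/day.
Travel time t = L / v = 1560 / 2.343 = 665.8 days = 1.823 years.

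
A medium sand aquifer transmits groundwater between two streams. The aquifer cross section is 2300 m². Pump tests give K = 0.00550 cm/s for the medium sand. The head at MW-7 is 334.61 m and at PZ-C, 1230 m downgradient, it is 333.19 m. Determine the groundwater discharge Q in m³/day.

12.6

Convert K: 0.00550 cm/s × 864 = 4.752 m/day.
Hydraulic gradient i = (334.61 − 333.19) / 1230 = 1.42 / 1230 = 0.001154.
Darcy's law: Q = K · A · i = 4.752 × 2300 × 0.001154 = 12.62 m³/day.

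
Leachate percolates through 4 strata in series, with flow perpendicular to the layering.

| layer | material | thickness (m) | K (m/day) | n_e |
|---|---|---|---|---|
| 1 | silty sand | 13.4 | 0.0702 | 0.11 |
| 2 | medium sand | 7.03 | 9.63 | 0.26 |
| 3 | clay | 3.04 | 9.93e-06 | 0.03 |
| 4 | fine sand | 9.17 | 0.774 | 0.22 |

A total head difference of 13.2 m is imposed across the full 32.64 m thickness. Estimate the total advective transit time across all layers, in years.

344

With flow normal to the layers, continuity requires the same specific discharge q through every layer.
Σ(b_i/K_i) = 13.4/0.0702 + 7.03/9.63 + 3.04/9.93e-06 + 9.17/0.774 = 3.063e+05 d.
q = Δh / Σ(b_i/K_i) = 13.2 / 3.063e+05 = 4.309e-05 m/day.
In each layer the seepage velocity is v_i = q/n_i, so the layer transit time is t_i = b_i·n_i / q:
  layer 1 (silty sand): t_1 = 13.4 × 0.11 / 4.309e-05 = 34209 d
  layer 2 (medium sand): t_2 = 7.03 × 0.26 / 4.309e-05 = 42420 d
  layer 3 (clay): t_3 = 3.04 × 0.03 / 4.309e-05 = 2117 d
  layer 4 (fine sand): t_4 = 9.17 × 0.22 / 4.309e-05 = 46820 d
Total t = Σ t_i = 1.256e+05 days = 343.8 years.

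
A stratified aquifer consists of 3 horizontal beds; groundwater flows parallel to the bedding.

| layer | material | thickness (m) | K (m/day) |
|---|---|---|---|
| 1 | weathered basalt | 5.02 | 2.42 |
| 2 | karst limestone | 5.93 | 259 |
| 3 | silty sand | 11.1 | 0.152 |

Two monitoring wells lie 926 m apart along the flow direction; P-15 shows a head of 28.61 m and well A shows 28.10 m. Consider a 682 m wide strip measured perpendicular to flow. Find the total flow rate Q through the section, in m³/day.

582

Flow is parallel to layering, so each bed carries its own Darcy discharge and the transmissivities add.
Σ(K_i·b_i) = 2.42×5.02 + 259×5.93 + 0.152×11.1 = 1550 m²/day.
Hydraulic gradient i = (28.61 − 28.10) / 926 = 0.51 / 926 = 0.0005508.
Q = Σ(K_i·b_i) · W · i = 1550 × 682 × 0.0005508 = 582.1 m³/day.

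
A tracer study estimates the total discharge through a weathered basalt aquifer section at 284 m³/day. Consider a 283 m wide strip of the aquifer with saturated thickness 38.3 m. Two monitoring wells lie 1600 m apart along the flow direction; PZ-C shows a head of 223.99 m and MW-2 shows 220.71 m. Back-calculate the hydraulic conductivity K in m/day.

Cross-sectional area A = 283 × 38.3 = 10839 m².
Hydraulic gradient i = (223.99 − 220.71) / 1600 = 3.28 / 1600 = 0.002050.
From Q = K·A·i, K = Q / (A·i) = 284 / (10839 × 0.002050) = 12.78 m/day.

12.8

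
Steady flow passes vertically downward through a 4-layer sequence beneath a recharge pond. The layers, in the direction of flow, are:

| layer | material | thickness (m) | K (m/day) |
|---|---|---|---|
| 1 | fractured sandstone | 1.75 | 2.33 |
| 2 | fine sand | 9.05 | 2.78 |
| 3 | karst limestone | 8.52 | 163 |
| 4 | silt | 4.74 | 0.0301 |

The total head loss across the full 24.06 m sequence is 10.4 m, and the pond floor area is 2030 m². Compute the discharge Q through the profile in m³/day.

Flow is perpendicular to layering, so the layers act in series and the equivalent K is the thickness-weighted harmonic mean.
Total thickness L = 1.75 + 9.05 + 8.52 + 4.74 = 24.06 m.
Σ(b_i/K_i) = 1.75/2.33 + 9.05/2.78 + 8.52/163 + 4.74/0.0301 = 161.5 d.
K_eq = L / Σ(b_i/K_i) = 24.06 / 161.5 = 0.1489 m/day.
Q = K_eq · A · (Δh/L) = 0.1489 × 2030 × (10.4/24.06) = 130.7 m³/day.

131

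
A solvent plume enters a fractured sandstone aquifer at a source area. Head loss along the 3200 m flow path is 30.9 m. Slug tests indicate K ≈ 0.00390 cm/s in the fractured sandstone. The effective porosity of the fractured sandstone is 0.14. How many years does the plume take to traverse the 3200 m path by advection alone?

37.7

Convert K: 0.00390 cm/s × 864 = 3.370 m/day.
Hydraulic gradient i = Δh / L = 30.9 / 3200 = 0.009656.
Darcy flux q = K · i = 3.370 × 0.009656 = 0.03254 m/day.
Seepage velocity v = q / n_e = 0.03254 / 0.14 = 0.2324 m/day.
Travel time t = L / v = 3200 / 0.2324 = 13769 days = 37.70 years.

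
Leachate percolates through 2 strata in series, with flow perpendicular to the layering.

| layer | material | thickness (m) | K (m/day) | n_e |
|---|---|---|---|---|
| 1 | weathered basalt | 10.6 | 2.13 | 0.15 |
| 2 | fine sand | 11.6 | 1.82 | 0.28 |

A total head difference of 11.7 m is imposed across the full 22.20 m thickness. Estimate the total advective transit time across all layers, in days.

4.69

With flow normal to the layers, continuity requires the same specific discharge q through every layer.
Σ(b_i/K_i) = 10.6/2.13 + 11.6/1.82 = 11.35 d.
q = Δh / Σ(b_i/K_i) = 11.7 / 11.35 = 1.031 m/day.
In each layer the seepage velocity is v_i = q/n_i, so the layer transit time is t_i = b_i·n_i / q:
  layer 1 (weathered basalt): t_1 = 10.6 × 0.15 / 1.031 = 1.542 d
  layer 2 (fine sand): t_2 = 11.6 × 0.28 / 1.031 = 3.151 d
Total t = Σ t_i = 4.693 days.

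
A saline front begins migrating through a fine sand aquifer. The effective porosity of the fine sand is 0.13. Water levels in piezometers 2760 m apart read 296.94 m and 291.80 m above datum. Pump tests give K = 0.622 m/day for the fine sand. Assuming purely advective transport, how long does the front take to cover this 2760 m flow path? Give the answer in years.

848

Hydraulic gradient i = (296.94 − 291.80) / 2760 = 5.14 / 2760 = 0.001862.
Darcy flux q = K · i = 0.6220 × 0.001862 = 0.001158 m/day.
Seepage velocity v = q / n_e = 0.001158 / 0.13 = 0.008910 m/day.
Travel time t = L / v = 2760 / 0.008910 = 3.097e+05 days = 848.0 years.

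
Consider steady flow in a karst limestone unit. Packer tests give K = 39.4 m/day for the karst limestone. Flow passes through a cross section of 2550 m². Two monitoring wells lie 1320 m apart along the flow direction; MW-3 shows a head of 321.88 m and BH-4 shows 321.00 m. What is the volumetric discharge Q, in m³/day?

Hydraulic gradient i = (321.88 − 321.00) / 1320 = 0.88 / 1320 = 0.0006667.
Darcy's law: Q = K · A · i = 39.40 × 2550 × 0.0006667 = 66.98 m³/day.

67.0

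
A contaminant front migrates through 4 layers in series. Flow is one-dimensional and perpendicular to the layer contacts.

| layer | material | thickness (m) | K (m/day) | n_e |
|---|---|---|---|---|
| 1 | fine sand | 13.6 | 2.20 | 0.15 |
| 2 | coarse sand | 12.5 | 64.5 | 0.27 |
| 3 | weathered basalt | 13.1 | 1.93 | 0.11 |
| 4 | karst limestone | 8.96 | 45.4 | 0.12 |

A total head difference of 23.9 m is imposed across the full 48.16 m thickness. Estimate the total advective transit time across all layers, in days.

With flow normal to the layers, continuity requires the same specific discharge q through every layer.
Σ(b_i/K_i) = 13.6/2.20 + 12.5/64.5 + 13.1/1.93 + 8.96/45.4 = 13.36 d.
q = Δh / Σ(b_i/K_i) = 23.9 / 13.36 = 1.789 m/day.
In each layer the seepage velocity is v_i = q/n_i, so the layer transit time is t_i = b_i·n_i / q:
  layer 1 (fine sand): t_1 = 13.6 × 0.15 / 1.789 = 1.140 d
  layer 2 (coarse sand): t_2 = 12.5 × 0.27 / 1.789 = 1.887 d
  layer 3 (weathered basalt): t_3 = 13.1 × 0.11 / 1.789 = 0.8055 d
  layer 4 (karst limestone): t_4 = 8.96 × 0.12 / 1.789 = 0.6011 d
Total t = Σ t_i = 4.434 days.

4.43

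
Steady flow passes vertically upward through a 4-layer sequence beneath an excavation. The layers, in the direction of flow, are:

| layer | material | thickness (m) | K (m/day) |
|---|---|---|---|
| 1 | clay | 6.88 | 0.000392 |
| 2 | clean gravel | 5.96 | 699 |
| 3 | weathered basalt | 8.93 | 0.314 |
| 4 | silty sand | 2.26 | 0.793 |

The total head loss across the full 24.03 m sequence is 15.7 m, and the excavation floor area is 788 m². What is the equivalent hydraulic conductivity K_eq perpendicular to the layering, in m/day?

0.00137

Flow is perpendicular to layering, so the layers act in series and the equivalent K is the thickness-weighted harmonic mean.
Total thickness L = 6.88 + 5.96 + 8.93 + 2.26 = 24.03 m.
Σ(b_i/K_i) = 6.88/0.000392 + 5.96/699 + 8.93/0.314 + 2.26/0.793 = 17582 d.
K_eq = L / Σ(b_i/K_i) = 24.03 / 17582 = 0.001367 m/day.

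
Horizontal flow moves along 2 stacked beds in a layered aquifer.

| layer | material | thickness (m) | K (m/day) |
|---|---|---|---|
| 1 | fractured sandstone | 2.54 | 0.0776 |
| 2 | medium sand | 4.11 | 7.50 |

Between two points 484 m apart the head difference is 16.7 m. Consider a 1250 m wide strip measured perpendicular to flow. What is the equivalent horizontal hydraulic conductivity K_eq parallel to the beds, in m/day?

Flow is parallel to layering, so each bed carries its own Darcy discharge and the transmissivities add.
Σ(K_i·b_i) = 0.0776×2.54 + 7.50×4.11 = 31.02 m²/day.
Total thickness b = 6.650 m, so K_eq = Σ(K_i·b_i)/b = 4.665 m/day.

4.66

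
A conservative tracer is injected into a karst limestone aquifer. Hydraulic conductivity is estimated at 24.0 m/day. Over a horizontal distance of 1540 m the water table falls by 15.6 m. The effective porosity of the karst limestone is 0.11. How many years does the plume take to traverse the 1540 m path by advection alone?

Hydraulic gradient i = Δh / L = 15.6 / 1540 = 0.01013.
Darcy flux q = K · i = 24.00 × 0.01013 = 0.2431 m/day.
Seepage velocity v = q / n_e = 0.2431 / 0.11 = 2.210 m/day.
Travel time t = L / v = 1540 / 2.210 = 696.8 days = 1.908 years.

1.91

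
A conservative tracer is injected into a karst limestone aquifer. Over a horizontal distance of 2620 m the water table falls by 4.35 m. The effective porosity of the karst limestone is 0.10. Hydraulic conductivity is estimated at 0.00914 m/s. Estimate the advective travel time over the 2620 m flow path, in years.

0.547

Convert K: 0.00914 m/s × 86400 = 789.7 m/day.
Hydraulic gradient i = Δh / L = 4.35 / 2620 = 0.001660.
Darcy flux q = K · i = 789.7 × 0.001660 = 1.311 m/day.
Seepage velocity v = q / n_e = 1.311 / 0.10 = 13.11 m/day.
Travel time t = L / v = 2620 / 13.11 = 199.8 days = 0.5471 years.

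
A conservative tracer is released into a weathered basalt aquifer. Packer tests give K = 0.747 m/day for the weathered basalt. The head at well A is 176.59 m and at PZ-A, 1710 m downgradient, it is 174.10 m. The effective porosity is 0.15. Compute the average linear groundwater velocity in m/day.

Hydraulic gradient i = (176.59 − 174.10) / 1710 = 2.49 / 1710 = 0.001456.
Darcy flux q = K · i = 0.7470 × 0.001456 = 0.001088 m/day.
Seepage velocity v = q / n_e = 0.001088 / 0.15 = 0.007252 m/day.

0.00725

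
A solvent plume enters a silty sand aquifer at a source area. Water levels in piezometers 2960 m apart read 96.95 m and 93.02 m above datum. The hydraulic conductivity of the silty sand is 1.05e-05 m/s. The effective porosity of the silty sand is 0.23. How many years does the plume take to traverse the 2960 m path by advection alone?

1550

Convert K: 1.05e-05 m/s × 86400 = 0.9072 m/day.
Hydraulic gradient i = (96.95 − 93.02) / 2960 = 3.93 / 2960 = 0.001328.
Darcy flux q = K · i = 0.9072 × 0.001328 = 0.001204 m/day.
Seepage velocity v = q / n_e = 0.001204 / 0.23 = 0.005237 m/day.
Travel time t = L / v = 2960 / 0.005237 = 5.652e+05 days = 1547 years.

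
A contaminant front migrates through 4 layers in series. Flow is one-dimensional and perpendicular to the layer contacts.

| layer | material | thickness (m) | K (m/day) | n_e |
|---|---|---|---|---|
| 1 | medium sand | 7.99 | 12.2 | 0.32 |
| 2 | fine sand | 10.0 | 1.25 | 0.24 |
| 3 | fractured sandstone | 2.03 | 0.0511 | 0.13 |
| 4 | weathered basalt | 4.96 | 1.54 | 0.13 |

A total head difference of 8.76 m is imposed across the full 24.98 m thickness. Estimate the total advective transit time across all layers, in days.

With flow normal to the layers, continuity requires the same specific discharge q through every layer.
Σ(b_i/K_i) = 7.99/12.2 + 10.0/1.25 + 2.03/0.0511 + 4.96/1.54 = 51.60 d.
q = Δh / Σ(b_i/K_i) = 8.76 / 51.60 = 0.1698 m/day.
In each layer the seepage velocity is v_i = q/n_i, so the layer transit time is t_i = b_i·n_i / q:
  layer 1 (medium sand): t_1 = 7.99 × 0.32 / 0.1698 = 15.06 d
  layer 2 (fine sand): t_2 = 10.0 × 0.24 / 0.1698 = 14.14 d
  layer 3 (fractured sandstone): t_3 = 2.03 × 0.13 / 0.1698 = 1.555 d
  layer 4 (weathered basalt): t_4 = 4.96 × 0.13 / 0.1698 = 3.798 d
Total t = Σ t_i = 34.55 days.

34.6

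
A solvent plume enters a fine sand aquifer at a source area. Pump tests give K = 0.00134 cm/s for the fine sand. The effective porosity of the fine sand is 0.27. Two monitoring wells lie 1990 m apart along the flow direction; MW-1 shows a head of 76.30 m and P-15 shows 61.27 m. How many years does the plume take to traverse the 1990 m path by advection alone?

168

Convert K: 0.00134 cm/s × 864 = 1.158 m/day.
Hydraulic gradient i = (76.30 − 61.27) / 1990 = 15.03 / 1990 = 0.007553.
Darcy flux q = K · i = 1.158 × 0.007553 = 0.008744 m/day.
Seepage velocity v = q / n_e = 0.008744 / 0.27 = 0.03239 m/day.
Travel time t = L / v = 1990 / 0.03239 = 61446 days = 168.2 years.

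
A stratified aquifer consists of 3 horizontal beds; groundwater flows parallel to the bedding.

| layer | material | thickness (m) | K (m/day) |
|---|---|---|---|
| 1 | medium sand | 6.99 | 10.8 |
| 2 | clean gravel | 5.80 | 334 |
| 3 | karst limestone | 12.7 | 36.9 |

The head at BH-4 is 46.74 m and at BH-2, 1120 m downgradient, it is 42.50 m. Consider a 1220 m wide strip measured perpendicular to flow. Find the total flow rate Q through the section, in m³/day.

11500

Flow is parallel to layering, so each bed carries its own Darcy discharge and the transmissivities add.
Σ(K_i·b_i) = 10.8×6.99 + 334×5.80 + 36.9×12.7 = 2481 m²/day.
Hydraulic gradient i = (46.74 − 42.50) / 1120 = 4.24 / 1120 = 0.003786.
Q = Σ(K_i·b_i) · W · i = 2481 × 1220 × 0.003786 = 11460 m³/day.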